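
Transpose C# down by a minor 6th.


Working:
minor 6th: 6 letter names, 8 semitones
Letter: C - 5 → E
Pitch: C# - 8 semitones, spelled as an E → E#
= E#


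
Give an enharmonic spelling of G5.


Enharmonic notes sound the same pitch but are spelled with different letter names
G and Abb name the same pitch class
= Abb5


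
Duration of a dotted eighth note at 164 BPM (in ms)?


Let's work it out.
One quarter-note beat = 60000 / BPM = 60000 / 164 ms
Dotted eighth note = 3/4 × quarter note
Duration = 3/4 × 60000 / 164 = 45000 / 164
= 274.4 ms


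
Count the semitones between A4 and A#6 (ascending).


Absolute semitone position = octave×12 + chromatic position
A4: 4×12 + 9 = 57
A#6: 6×12 + 10 = 82
Difference = 82 - 57 = 25
= 25 semitones


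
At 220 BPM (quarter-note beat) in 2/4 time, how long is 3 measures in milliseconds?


Solution.
Quarter-note beat duration = 60000 / 220 ms
Beats per measure (2/4) = 2
One measure = 2 × 60000 / 220 = 120000 / 220 ms
3 measures = 3 × 120000 / 220 = 360000 / 220
= 1636.4 ms


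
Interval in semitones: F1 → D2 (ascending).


Reasoning:
Absolute semitone position = octave×12 + chromatic position
F1: 1×12 + 5 = 17
D2: 2×12 + 2 = 26
Difference = 26 - 17 = 9
= 9 semitones


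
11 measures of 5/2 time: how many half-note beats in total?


Reasoning:
Time signature 5/2: the bottom number 2 means the half note gets one count
The top number 5 means 5 half-note beats per measure
Total = 5 × 11 measures
= 55 half-note beats


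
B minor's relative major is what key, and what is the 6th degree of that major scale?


Working:
The relative major shares the key signature and is a minor 3rd above the minor tonic
A minor 3rd above B is D
→ relative major of B minor is D major
D major scale: D E F# G A B C#
= D major; 6th degree = B


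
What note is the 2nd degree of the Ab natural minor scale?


Natural minor scale pattern: W-H-W-W-H-W-W (2-1-2-2-1-2-2 semitones)
Starting from Ab:
  Ab + 2 semitones → Bb
  Bb + 1 semitone → Cb
  Cb + 2 semitones → Db
  Db + 2 semitones → Eb
  Eb + 1 semitone → Fb
  Fb + 2 semitones → Gb
  Gb + 2 semitones → Ab
Scale: Ab Bb Cb Db Eb Fb Gb
Degree 2 = Bb


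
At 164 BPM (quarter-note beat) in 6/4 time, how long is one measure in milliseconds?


Quarter-note beat duration = 60000 / 164 ms
Beats per measure (6/4) = 6
One measure = 6 × 60000 / 164 = 360000 / 164 ms
= 2195.1 ms


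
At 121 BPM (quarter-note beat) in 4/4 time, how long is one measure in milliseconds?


Working:
Quarter-note beat duration = 60000 / 121 ms
Beats per measure (4/4) = 4
One measure = 4 × 60000 / 121 = 240000 / 121 ms
= 1983.5 ms


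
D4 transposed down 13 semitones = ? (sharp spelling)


Working:
D4: chromatic position 2 in octave 4 → absolute = 4×12 + 2 = 50
Transpose down 13: 50 - 13 = 37
37 = 3×12 + 1 → C# in octave 3
Result = C#3


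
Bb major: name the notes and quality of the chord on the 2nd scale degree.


Solution.
Bb major scale: Bb C D Eb F G A
Diatonic triad on degree 2 stacks scale notes 2, 4, 6: C Eb G
C→Eb = 3 semitones; C→G = 7 semitones → minor triad
= C Eb G (minor)


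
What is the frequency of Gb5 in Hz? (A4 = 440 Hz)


Step by step:
f = 440 × 2^(n/12) where n = semitones from A4
Gb5: 9 semitones from A4
f = 440 × 2^(9/12)
f = 739.99 Hz


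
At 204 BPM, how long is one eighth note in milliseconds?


Working:
One quarter-note beat = 60000 / BPM = 60000 / 204 ms
Eighth note = 1/2 × quarter note
Duration = 1/2 × 60000 / 204 = 30000 / 204
= 147.1 ms


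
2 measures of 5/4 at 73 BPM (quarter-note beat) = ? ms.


Solution.
Quarter-note beat duration = 60000 / 73 ms
Beats per measure (5/4) = 5
One measure = 5 × 60000 / 73 = 300000 / 73 ms
2 measures = 2 × 300000 / 73 = 600000 / 73
= 8219.2 ms


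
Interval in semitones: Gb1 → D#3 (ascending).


Absolute semitone position = octave×12 + chromatic position
Gb1: 1×12 + 6 = 18
D#3: 3×12 + 3 = 39
Difference = 39 - 18 = 21
= 21 semitones


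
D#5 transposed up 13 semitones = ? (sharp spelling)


D#5: chromatic position 3 in octave 5 → absolute = 5×12 + 3 = 63
Transpose up 13: 63 + 13 = 76
76 = 6×12 + 4 → E in octave 6
Result = E6


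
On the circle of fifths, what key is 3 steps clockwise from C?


Each clockwise step on the circle of fifths moves up a perfect 5th
From C: C → G → D → A
= A


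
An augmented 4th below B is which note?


Step by step:
A 4th spans 4 letter names, so from B we land on F
An augmented 4th = 6 semitones below B
Spell F at that pitch: F
= F


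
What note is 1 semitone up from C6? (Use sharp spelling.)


C6: chromatic position 0 in octave 6 → absolute = 6×12 + 0 = 72
Transpose up 1: 72 + 1 = 73
73 = 6×12 + 1 → C# in octave 6
Result = C#6


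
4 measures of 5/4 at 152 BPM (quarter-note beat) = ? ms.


Quarter-note beat duration = 60000 / 152 ms
Beats per measure (5/4) = 5
One measure = 5 × 60000 / 152 = 300000 / 152 ms
4 measures = 4 × 300000 / 152 = 1200000 / 152
= 7894.7 ms


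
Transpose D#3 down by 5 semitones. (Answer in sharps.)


D#3: chromatic position 3 in octave 3 → absolute = 3×12 + 3 = 39
Transpose down 5: 39 - 5 = 34
34 = 2×12 + 10 → A# in octave 2
Result = A#2


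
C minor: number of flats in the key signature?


Solution.
Flat minor keys: A(0), D(1), G(2), C(3), F(4), Bb(5), Eb(6), Ab(7)
C minor has 3 flats
Order of flats: Bb Eb Ab Db Gb Cb Fb → first 3: Bb, Eb, Ab
= 3 flats


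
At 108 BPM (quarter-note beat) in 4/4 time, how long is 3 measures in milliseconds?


Solution.
Quarter-note beat duration = 60000 / 108 ms
Beats per measure (4/4) = 4
One measure = 4 × 60000 / 108 = 240000 / 108 ms
3 measures = 3 × 240000 / 108 = 720000 / 108
= 6666.7 ms


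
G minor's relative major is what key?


The relative major shares the key signature and is a minor 3rd above the minor tonic
A minor 3rd above G is Bb
→ relative major of G minor is Bb major
= Bb major


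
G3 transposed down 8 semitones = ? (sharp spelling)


Reasoning:
G3: chromatic position 7 in octave 3 → absolute = 3×12 + 7 = 43
Transpose down 8: 43 - 8 = 35
35 = 2×12 + 11 → B in octave 2
Result = B2


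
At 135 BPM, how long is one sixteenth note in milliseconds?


Step by step:
One quarter-note beat = 60000 / BPM = 60000 / 135 ms
Sixteenth note = 1/4 × quarter note
Duration = 1/4 × 60000 / 135 = 15000 / 135
= 111.1 ms


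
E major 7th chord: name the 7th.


Working:
Major 7th chord = root + major 3rd + perfect 5th + major 7th
Seventh chords stack in thirds, so the letter names are E-G-B-D
Root: E
Major 3rd above E: G#
Perfect 5th above E: B
Major 7th above E: D#
The 7th = D#


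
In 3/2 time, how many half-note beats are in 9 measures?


Working:
Time signature 3/2: the bottom number 2 means the half note gets one count
The top number 3 means 3 half-note beats per measure
Total = 3 × 9 measures
= 27 half-note beats


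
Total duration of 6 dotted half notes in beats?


Step by step:
Base half note = 2 beats
Dot 1 adds half the previous value: +1
One dotted half = 2 + 1 = 3
6 of them = 6 × 3 = 18
= 18 beats


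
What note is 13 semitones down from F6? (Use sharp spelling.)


Reasoning:
F6: chromatic position 5 in octave 6 → absolute = 6×12 + 5 = 77
Transpose down 13: 77 - 13 = 64
64 = 5×12 + 4 → E in octave 5
Result = E5


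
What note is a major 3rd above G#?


Let's work it out.
A 3rd spans 3 letter names, so from G we land on B
A major 3rd = 4 semitones above G#
Spell B at that pitch: B#
= B#


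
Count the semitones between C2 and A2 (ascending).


Reasoning:
Absolute semitone position = octave×12 + chromatic position
C2: 2×12 + 0 = 24
A2: 2×12 + 9 = 33
Difference = 33 - 24 = 9
= 9 semitones


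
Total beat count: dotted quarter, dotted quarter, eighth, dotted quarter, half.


Beat values:
  dotted quarter = 1.5 beats
  dotted quarter = 1.5 beats
  eighth = 0.5 beats
  dotted quarter = 1.5 beats
  half = 2 beats
Sum = 1.5 + 1.5 + 0.5 + 1.5 + 2
= 7 beats


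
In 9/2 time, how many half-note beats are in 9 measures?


Time signature 9/2: the bottom number 2 means the half note gets one count
The top number 9 means 9 half-note beats per measure
Total = 9 × 9 measures
= 81 half-note beats


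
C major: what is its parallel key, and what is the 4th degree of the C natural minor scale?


Reasoning:
Parallel keys share the same tonic but differ in mode
C major → parallel is C minor
C natural minor scale: C D Eb F G Ab Bb
= C minor; 4th degree = F


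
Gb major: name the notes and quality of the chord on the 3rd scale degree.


Let's work it out.
Gb major scale: Gb Ab Bb Cb Db Eb F
Diatonic triad on degree 3 stacks scale notes 3, 5, 7: Bb Db F
Bb→Db = 3 semitones; Bb→F = 7 semitones → minor triad
= Bb Db F (minor)


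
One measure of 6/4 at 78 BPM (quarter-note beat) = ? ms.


Reasoning:
Quarter-note beat duration = 60000 / 78 ms
Beats per measure (6/4) = 6
One measure = 6 × 60000 / 78 = 360000 / 78 ms
= 4615.4 ms


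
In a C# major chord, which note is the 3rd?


Let's work it out.
Major triad = root + major 3rd (4 semitones) + perfect 5th (7 semitones)
A triad on C# stacks thirds, so the chord tones use letter names C-E-G
Root: C#
Major 3rd above C#: E#
Perfect 5th above C#: G#
The 3rd = E#


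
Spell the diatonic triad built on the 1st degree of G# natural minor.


G# natural minor scale: G# A# B C# D# E F#
Diatonic triad on degree 1 stacks scale notes 1, 3, 5: G# B D#
G#→B = 3 semitones; G#→D# = 7 semitones → minor triad
= G# B D# (minor)


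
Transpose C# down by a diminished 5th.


Step by step:
diminished 5th: 5 letter names, 6 semitones
Letter: C - 4 → F
Pitch: C# - 6 semitones, spelled as an F → F##
= F##


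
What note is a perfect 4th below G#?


Working:
A 4th spans 4 letter names, so from G we land on D
A perfect 4th = 5 semitones below G#
Spell D at that pitch: D#
= D#


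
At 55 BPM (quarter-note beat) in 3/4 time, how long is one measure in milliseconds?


Quarter-note beat duration = 60000 / 55 ms
Beats per measure (3/4) = 3
One measure = 3 × 60000 / 55 = 180000 / 55 ms
= 3272.7 ms


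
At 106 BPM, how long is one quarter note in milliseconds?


Working:
One quarter-note beat = 60000 / BPM = 60000 / 106 ms
Duration = 60000 / 106
= 566.0 ms


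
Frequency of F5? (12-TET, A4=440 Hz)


Let's work it out.
f = 440 × 2^(n/12) where n = semitones from A4
F5: 8 semitones from A4
f = 440 × 2^(8/12)
f = 698.46 Hz


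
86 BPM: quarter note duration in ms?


One quarter-note beat = 60000 / BPM = 60000 / 86 ms
Duration = 60000 / 86
= 697.7 ms


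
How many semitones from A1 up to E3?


Let's work it out.
Absolute semitone position = octave×12 + chromatic position
A1: 1×12 + 9 = 21
E3: 3×12 + 4 = 40
Difference = 40 - 21 = 19
= 19 semitones


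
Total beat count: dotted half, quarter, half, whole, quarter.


Step by step:
Beat values:
  dotted half = 3 beats
  quarter = 1 beat
  half = 2 beats
  whole = 4 beats
  quarter = 1 beat
Sum = 3 + 1 + 2 + 4 + 1
= 11 beats


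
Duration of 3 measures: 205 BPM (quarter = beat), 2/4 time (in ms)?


Reasoning:
Quarter-note beat duration = 60000 / 205 ms
Beats per measure (2/4) = 2
One measure = 2 × 60000 / 205 = 120000 / 205 ms
3 measures = 3 × 120000 / 205 = 360000 / 205
= 1756.1 ms


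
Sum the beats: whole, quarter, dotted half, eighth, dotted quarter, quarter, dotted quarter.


Step by step:
Beat values:
  whole = 4 beats
  quarter = 1 beat
  dotted half = 3 beats
  eighth = 0.5 beats
  dotted quarter = 1.5 beats
  quarter = 1 beat
  dotted quarter = 1.5 beats
Sum = 4 + 1 + 3 + 0.5 + 1.5 + 1 + 1.5
= 12.5 beats


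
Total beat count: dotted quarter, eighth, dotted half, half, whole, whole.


Step by step:
Beat values:
  dotted quarter = 1.5 beats
  eighth = 0.5 beats
  dotted half = 3 beats
  half = 2 beats
  whole = 4 beats
  whole = 4 beats
Sum = 1.5 + 0.5 + 3 + 2 + 4 + 4
= 15 beats


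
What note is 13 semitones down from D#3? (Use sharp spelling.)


D#3: chromatic position 3 in octave 3 → absolute = 3×12 + 3 = 39
Transpose down 13: 39 - 13 = 26
26 = 2×12 + 2 → D in octave 2
Result = D2


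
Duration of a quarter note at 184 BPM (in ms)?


Solution.
One quarter-note beat = 60000 / BPM = 60000 / 184 ms
Duration = 60000 / 184
= 326.1 ms


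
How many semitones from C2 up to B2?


Absolute semitone position = octave×12 + chromatic position
C2: 2×12 + 0 = 24
B2: 2×12 + 11 = 35
Difference = 35 - 24 = 11
= 11 semitones


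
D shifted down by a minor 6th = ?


minor 6th: 6 letter names, 8 semitones
Letter: D - 5 → F
Pitch: D - 8 semitones, spelled as an F → F#
= F#


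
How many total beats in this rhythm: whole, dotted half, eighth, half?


Step by step:
Beat values:
  whole = 4 beats
  dotted half = 3 beats
  eighth = 0.5 beats
  half = 2 beats
Sum = 4 + 3 + 0.5 + 2
= 9.5 beats


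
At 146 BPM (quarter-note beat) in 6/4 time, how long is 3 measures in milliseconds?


Step by step:
Quarter-note beat duration = 60000 / 146 ms
Beats per measure (6/4) = 6
One measure = 6 × 60000 / 146 = 360000 / 146 ms
3 measures = 3 × 360000 / 146 = 1080000 / 146
= 7397.3 ms


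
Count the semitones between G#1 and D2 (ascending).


Step by step:
Absolute semitone position = octave×12 + chromatic position
G#1: 1×12 + 8 = 20
D2: 2×12 + 2 = 26
Difference = 26 - 20 = 6
= 6 semitones


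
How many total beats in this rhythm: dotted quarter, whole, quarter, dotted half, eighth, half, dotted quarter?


Beat values:
  dotted quarter = 1.5 beats
  whole = 4 beats
  quarter = 1 beat
  dotted half = 3 beats
  eighth = 0.5 beats
  half = 2 beats
  dotted quarter = 1.5 beats
Sum = 1.5 + 4 + 1 + 3 + 0.5 + 2 + 1.5
= 13.5 beats


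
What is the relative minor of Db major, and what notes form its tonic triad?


The relative minor shares the major's key signature and starts on its 6th degree
6th degree = a major 6th above the tonic; a major 6th above Db is Bb
→ relative minor of Db major is Bb minor
Tonic triad of Bb minor = root + minor 3rd + perfect 5th = Bb Db F
= Bb minor; triad = Bb Db F


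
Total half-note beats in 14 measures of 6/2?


Time signature 6/2: the bottom number 2 means the half note gets one count
The top number 6 means 6 half-note beats per measure
Total = 6 × 14 measures
= 84 half-note beats


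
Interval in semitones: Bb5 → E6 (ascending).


Reasoning:
Absolute semitone position = octave×12 + chromatic position
Bb5: 5×12 + 10 = 70
E6: 6×12 + 4 = 76
Difference = 76 - 70 = 6
= 6 semitones


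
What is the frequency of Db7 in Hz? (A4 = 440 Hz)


Solution.
f = 440 × 2^(n/12) where n = semitones from A4
Db7: 28 semitones from A4
f = 440 × 2^(28/12)
f = 2217.46 Hz


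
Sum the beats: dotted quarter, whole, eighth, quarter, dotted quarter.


Reasoning:
Beat values:
  dotted quarter = 1.5 beats
  whole = 4 beats
  eighth = 0.5 beats
  quarter = 1 beat
  dotted quarter = 1.5 beats
Sum = 1.5 + 4 + 0.5 + 1 + 1.5
= 8.5 beats


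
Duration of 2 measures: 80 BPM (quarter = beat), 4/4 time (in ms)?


Solution.
Quarter-note beat duration = 60000 / 80 ms
Beats per measure (4/4) = 4
One measure = 4 × 60000 / 80 = 240000 / 80 ms
2 measures = 2 × 240000 / 80 = 480000 / 80
= 6000.0 ms


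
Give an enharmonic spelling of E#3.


Step by step:
Enharmonic notes sound the same pitch but are spelled with different letter names
E# and F name the same pitch class
= F3


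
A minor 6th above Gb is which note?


Solution.
A 6th spans 6 letter names, so from G we land on E
A minor 6th = 8 semitones above Gb
Spell E at that pitch: Ebb
= Ebb


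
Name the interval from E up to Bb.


Reasoning:
Letter names: E → B spans 5 letter names → a 5th
Semitones: E → Bb = 6 half-steps
A 5th of 6 semitones is a diminished 5th
= diminished 5th


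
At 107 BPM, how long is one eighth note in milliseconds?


One quarter-note beat = 60000 / BPM = 60000 / 107 ms
Eighth note = 1/2 × quarter note
Duration = 1/2 × 60000 / 107 = 30000 / 107
= 280.4 ms


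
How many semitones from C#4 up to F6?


Step by step:
Absolute semitone position = octave×12 + chromatic position
C#4: 4×12 + 1 = 49
F6: 6×12 + 5 = 77
Difference = 77 - 49 = 28
= 28 semitones


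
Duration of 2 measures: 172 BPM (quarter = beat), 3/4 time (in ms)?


Working:
Quarter-note beat duration = 60000 / 172 ms
Beats per measure (3/4) = 3
One measure = 3 × 60000 / 172 = 180000 / 172 ms
2 measures = 2 × 180000 / 172 = 360000 / 172
= 2093.0 ms


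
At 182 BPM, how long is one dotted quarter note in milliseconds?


Step by step:
One quarter-note beat = 60000 / BPM = 60000 / 182 ms
Dotted quarter note = 3/2 × quarter note
Duration = 3/2 × 60000 / 182 = 90000 / 182
= 494.5 ms


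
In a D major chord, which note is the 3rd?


Working:
Major triad = root + major 3rd (4 semitones) + perfect 5th (7 semitones)
A triad on D stacks thirds, so the chord tones use letter names D-F-A
Root: D
Major 3rd above D: F#
Perfect 5th above D: A
The 3rd = F#


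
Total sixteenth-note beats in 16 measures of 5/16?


Reasoning:
Time signature 5/16: the bottom number 16 means the sixteenth note gets one count
The top number 5 means 5 sixteenth-note beats per measure
Total = 5 × 16 measures
= 80 sixteenth-note beats


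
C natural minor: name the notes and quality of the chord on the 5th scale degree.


C natural minor scale: C D Eb F G Ab Bb
Diatonic triad on degree 5 stacks scale notes 5, 7, 2: G Bb D
G→Bb = 3 semitones; G→D = 7 semitones → minor triad
= G Bb D (minor)


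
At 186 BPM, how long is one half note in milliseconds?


One quarter-note beat = 60000 / BPM = 60000 / 186 ms
Half note = 2 × quarter note
Duration = 2 × 60000 / 186 = 120000 / 186
= 645.2 ms


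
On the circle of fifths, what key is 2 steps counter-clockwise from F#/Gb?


Let's work it out.
Each counter-clockwise step moves down a perfect 5th (= up a perfect 4th)
From F#/Gb: F#/Gb → B → E
= E


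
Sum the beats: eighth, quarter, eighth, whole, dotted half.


Working:
Beat values:
  eighth = 0.5 beats
  quarter = 1 beat
  eighth = 0.5 beats
  whole = 4 beats
  dotted half = 3 beats
Sum = 0.5 + 1 + 0.5 + 4 + 3
= 9 beats


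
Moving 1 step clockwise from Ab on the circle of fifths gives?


Each clockwise step on the circle of fifths moves up a perfect 5th
From Ab: Ab → Eb
= Eb


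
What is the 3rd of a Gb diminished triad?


Solution.
Diminished triad = root + minor 3rd (3 semitones) + diminished 5th (6 semitones)
A triad on Gb stacks thirds, so the chord tones use letter names G-B-D
Root: Gb
Minor 3rd above Gb: Bbb
Diminished 5th above Gb: Dbb
The 3rd = Bbb


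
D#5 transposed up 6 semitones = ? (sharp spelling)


Step by step:
D#5: chromatic position 3 in octave 5 → absolute = 5×12 + 3 = 63
Transpose up 6: 63 + 6 = 69
69 = 5×12 + 9 → A in octave 5
Result = A5


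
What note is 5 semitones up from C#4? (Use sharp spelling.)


Reasoning:
C#4: chromatic position 1 in octave 4 → absolute = 4×12 + 1 = 49
Transpose up 5: 49 + 5 = 54
54 = 4×12 + 6 → F# in octave 4
Result = F#4


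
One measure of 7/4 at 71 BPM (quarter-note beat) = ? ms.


Quarter-note beat duration = 60000 / 71 ms
Beats per measure (7/4) = 7
One measure = 7 × 60000 / 71 = 420000 / 71 ms
= 5915.5 ms


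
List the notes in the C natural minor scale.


Natural minor scale pattern: W-H-W-W-H-W-W (2-1-2-2-1-2-2 semitones)
Starting from C:
  C + 2 semitones → D
  D + 1 semitone → Eb
  Eb + 2 semitones → F
  F + 2 semitones → G
  G + 1 semitone → Ab
  Ab + 2 semitones → Bb
  Bb + 2 semitones → C
Scale = C D Eb F G Ab Bb


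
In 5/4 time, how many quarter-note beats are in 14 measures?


Reasoning:
Time signature 5/4: the bottom number 4 means the quarter note gets one count
The top number 5 means 5 quarter-note beats per measure
Total = 5 × 14 measures
= 70 quarter-note beats


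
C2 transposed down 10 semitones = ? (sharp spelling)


Working:
C2: chromatic position 0 in octave 2 → absolute = 2×12 + 0 = 24
Transpose down 10: 24 - 10 = 14
14 = 1×12 + 2 → D in octave 1
Result = D1


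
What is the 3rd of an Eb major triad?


Step by step:
Major triad = root + major 3rd (4 semitones) + perfect 5th (7 semitones)
A triad on Eb stacks thirds, so the chord tones use letter names E-G-B
Root: Eb
Major 3rd above Eb: G
Perfect 5th above Eb: Bb
The 3rd = G


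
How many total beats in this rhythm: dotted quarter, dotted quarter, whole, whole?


Let's work it out.
Beat values:
  dotted quarter = 1.5 beats
  dotted quarter = 1.5 beats
  whole = 4 beats
  whole = 4 beats
Sum = 1.5 + 1.5 + 4 + 4
= 11 beats


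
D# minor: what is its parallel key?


Reasoning:
Parallel keys share the same tonic but differ in mode
D# minor → parallel is D# major
= D# major


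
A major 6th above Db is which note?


Working:
A 6th spans 6 letter names, so from D we land on B
A major 6th = 9 semitones above Db
Spell B at that pitch: Bb
= Bb


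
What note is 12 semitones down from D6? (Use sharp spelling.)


Step by step:
D6: chromatic position 2 in octave 6 → absolute = 6×12 + 2 = 74
Transpose down 12: 74 - 12 = 62
62 = 5×12 + 2 → D in octave 5
Result = D5


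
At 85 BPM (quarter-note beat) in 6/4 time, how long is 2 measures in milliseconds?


Quarter-note beat duration = 60000 / 85 ms
Beats per measure (6/4) = 6
One measure = 6 × 60000 / 85 = 360000 / 85 ms
2 measures = 2 × 360000 / 85 = 720000 / 85
= 8470.6 ms


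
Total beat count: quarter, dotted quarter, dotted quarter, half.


Step by step:
Beat values:
  quarter = 1 beat
  dotted quarter = 1.5 beats
  dotted quarter = 1.5 beats
  half = 2 beats
Sum = 1 + 1.5 + 1.5 + 2
= 6 beats


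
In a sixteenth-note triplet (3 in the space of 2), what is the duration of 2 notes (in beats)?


Step by step:
Triplet: 3 notes occupy the space of 2 sixteenth notes
Space = 2 × 1/4 = 1/2 beats
Each triplet note = 1/2 / 3 = 1/6 beats
2 notes = 2 × 1/6 = 1/3
= 1/3 beats


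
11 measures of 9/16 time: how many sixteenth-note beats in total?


Time signature 9/16: the bottom number 16 means the sixteenth note gets one count
The top number 9 means 9 sixteenth-note beats per measure
Total = 9 × 11 measures
= 99 sixteenth-note beats


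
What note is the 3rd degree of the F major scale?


Solution.
Major scale pattern: W-W-H-W-W-W-H (2-2-1-2-2-2-1 semitones)
Starting from F:
  F + 2 semitones → G
  G + 2 semitones → A
  A + 1 semitone → Bb
  Bb + 2 semitones → C
  C + 2 semitones → D
  D + 2 semitones → E
  E + 1 semitone → F
Scale: F G A Bb C D E
Degree 3 = A


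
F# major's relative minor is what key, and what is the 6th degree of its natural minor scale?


Step by step:
The relative minor shares the major's key signature and starts on its 6th degree
6th degree = a major 6th above the tonic; a major 6th above F# is D#
→ relative minor of F# major is D# minor
D# natural minor scale: D# E# F# G# A# B C#
= D# minor; 6th degree = B


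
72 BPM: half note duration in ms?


Let's work it out.
One quarter-note beat = 60000 / BPM = 60000 / 72 ms
Half note = 2 × quarter note
Duration = 2 × 60000 / 72 = 120000 / 72
= 1666.7 ms


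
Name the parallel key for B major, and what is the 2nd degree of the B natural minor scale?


Parallel keys share the same tonic but differ in mode
B major → parallel is B minor
B natural minor scale: B C# D E F# G A
= B minor; 2nd degree = C#


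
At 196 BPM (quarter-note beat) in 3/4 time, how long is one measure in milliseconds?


Step by step:
Quarter-note beat duration = 60000 / 196 ms
Beats per measure (3/4) = 3
One measure = 3 × 60000 / 196 = 180000 / 196 ms
= 918.4 ms


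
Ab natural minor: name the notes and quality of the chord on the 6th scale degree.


Step by step:
Ab natural minor scale: Ab Bb Cb Db Eb Fb Gb
Diatonic triad on degree 6 stacks scale notes 6, 1, 3: Fb Ab Cb
Fb→Ab = 4 semitones; Fb→Cb = 7 semitones → major triad
= Fb Ab Cb (major)


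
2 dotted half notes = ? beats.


Let's work it out.
Base half note = 2 beats
Dot 1 adds half the previous value: +1
One dotted half = 2 + 1 = 3
2 of them = 2 × 3 = 6
= 6 beats


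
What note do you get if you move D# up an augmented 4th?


Step by step:
augmented 4th: 4 letter names, 6 semitones
Letter: D + 3 → G
Pitch: D# + 6 semitones, spelled as a G → G##
= G##


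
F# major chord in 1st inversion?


Root position: F# A# C#
1st inversion: move root up an octave
Bass note: A#
Notes (bottom to top) = A# C# F#


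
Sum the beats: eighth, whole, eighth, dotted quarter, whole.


Beat values:
  eighth = 0.5 beats
  whole = 4 beats
  eighth = 0.5 beats
  dotted quarter = 1.5 beats
  whole = 4 beats
Sum = 0.5 + 4 + 0.5 + 1.5 + 4
= 10.5 beats


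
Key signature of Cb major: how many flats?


Solution.
Flat major keys: C(0), F(1), Bb(2), Eb(3), Ab(4), Db(5), Gb(6), Cb(7)
Cb major has 7 flats
Order of flats: Bb Eb Ab Db Gb Cb Fb → first 7: Bb, Eb, Ab, Db, Gb, Cb, Fb
= 7 flats


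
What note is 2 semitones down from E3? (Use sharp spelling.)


E3: chromatic position 4 in octave 3 → absolute = 3×12 + 4 = 40
Transpose down 2: 40 - 2 = 38
38 = 3×12 + 2 → D in octave 3
Result = D3


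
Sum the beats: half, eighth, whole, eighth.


Beat values:
  half = 2 beats
  eighth = 0.5 beats
  whole = 4 beats
  eighth = 0.5 beats
Sum = 2 + 0.5 + 4 + 0.5
= 7 beats


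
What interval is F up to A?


Working:
Letter names: F → A spans 3 letter names → a 3rd
Semitones: F → A = 4 half-steps
A 3rd of 4 semitones is a major 3rd
= major 3rd


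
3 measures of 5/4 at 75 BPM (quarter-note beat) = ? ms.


Quarter-note beat duration = 60000 / 75 ms
Beats per measure (5/4) = 5
One measure = 5 × 60000 / 75 = 300000 / 75 ms
3 measures = 3 × 300000 / 75 = 900000 / 75
= 12000.0 ms


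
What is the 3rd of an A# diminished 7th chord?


Let's work it out.
Diminished 7th chord = root + minor 3rd + diminished 5th + diminished 7th
Seventh chords stack in thirds, so the letter names are A-C-E-G
Root: A#
Minor 3rd above A#: C#
Diminished 5th above A#: E
Diminished 7th above A#: G
The 3rd = C#


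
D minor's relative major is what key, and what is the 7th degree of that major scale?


Let's work it out.
The relative major shares the key signature and is a minor 3rd above the minor tonic
A minor 3rd above D is F
→ relative major of D minor is F major
F major scale: F G A Bb C D E
= F major; 7th degree = E


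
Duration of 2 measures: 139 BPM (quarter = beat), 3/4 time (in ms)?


Solution.
Quarter-note beat duration = 60000 / 139 ms
Beats per measure (3/4) = 3
One measure = 3 × 60000 / 139 = 180000 / 139 ms
2 measures = 2 × 180000 / 139 = 360000 / 139
= 2589.9 ms


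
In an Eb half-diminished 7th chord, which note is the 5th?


Working:
Half-diminished 7th chord = root + minor 3rd + diminished 5th + minor 7th
Seventh chords stack in thirds, so the letter names are E-G-B-D
Root: Eb
Minor 3rd above Eb: Gb
Diminished 5th above Eb: Bbb
Minor 7th above Eb: Db
The 5th = Bbb


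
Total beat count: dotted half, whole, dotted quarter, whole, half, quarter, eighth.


Working:
Beat values:
  dotted half = 3 beats
  whole = 4 beats
  dotted quarter = 1.5 beats
  whole = 4 beats
  half = 2 beats
  quarter = 1 beat
  eighth = 0.5 beats
Sum = 3 + 4 + 1.5 + 4 + 2 + 1 + 0.5
= 16 beats


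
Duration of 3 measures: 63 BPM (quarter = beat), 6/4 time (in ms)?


Step by step:
Quarter-note beat duration = 60000 / 63 ms
Beats per measure (6/4) = 6
One measure = 6 × 60000 / 63 = 360000 / 63 ms
3 measures = 3 × 360000 / 63 = 1080000 / 63
= 17142.9 ms


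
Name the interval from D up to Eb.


Reasoning:
Letter names: D → E spans 2 letter names → a 2nd
Semitones: D → Eb = 1 half-step
A 2nd of 1 semitone is a minor 2nd
= minor 2nd


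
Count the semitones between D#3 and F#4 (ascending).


Reasoning:
Absolute semitone position = octave×12 + chromatic position
D#3: 3×12 + 3 = 39
F#4: 4×12 + 6 = 54
Difference = 54 - 39 = 15
= 15 semitones


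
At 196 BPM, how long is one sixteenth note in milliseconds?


Reasoning:
One quarter-note beat = 60000 / BPM = 60000 / 196 ms
Sixteenth note = 1/4 × quarter note
Duration = 1/4 × 60000 / 196 = 15000 / 196
= 76.5 ms


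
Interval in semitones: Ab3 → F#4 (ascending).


Absolute semitone position = octave×12 + chromatic position
Ab3: 3×12 + 8 = 44
F#4: 4×12 + 6 = 54
Difference = 54 - 44 = 10
= 10 semitones


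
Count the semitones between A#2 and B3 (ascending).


Working:
Absolute semitone position = octave×12 + chromatic position
A#2: 2×12 + 10 = 34
B3: 3×12 + 11 = 47
Difference = 47 - 34 = 13
= 13 semitones


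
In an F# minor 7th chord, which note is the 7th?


Reasoning:
Minor 7th chord = root + minor 3rd + perfect 5th + minor 7th
Seventh chords stack in thirds, so the letter names are F-A-C-E
Root: F#
Minor 3rd above F#: A
Perfect 5th above F#: C#
Minor 7th above F#: E
The 7th = E


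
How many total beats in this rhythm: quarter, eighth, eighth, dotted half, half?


Step by step:
Beat values:
  quarter = 1 beat
  eighth = 0.5 beats
  eighth = 0.5 beats
  dotted half = 3 beats
  half = 2 beats
Sum = 1 + 0.5 + 0.5 + 3 + 2
= 7 beats


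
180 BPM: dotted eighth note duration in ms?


Solution.
One quarter-note beat = 60000 / BPM = 60000 / 180 ms
Dotted eighth note = 3/4 × quarter note
Duration = 3/4 × 60000 / 180 = 45000 / 180
= 250.0 ms


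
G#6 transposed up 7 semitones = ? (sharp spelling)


G#6: chromatic position 8 in octave 6 → absolute = 6×12 + 8 = 80
Transpose up 7: 80 + 7 = 87
87 = 7×12 + 3 → D# in octave 7
Result = D#7


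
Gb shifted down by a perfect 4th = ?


perfect 4th: 4 letter names, 5 semitones
Letter: G - 3 → D
Pitch: Gb - 5 semitones, spelled as a D → Db
= Db


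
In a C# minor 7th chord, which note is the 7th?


Let's work it out.
Minor 7th chord = root + minor 3rd + perfect 5th + minor 7th
Seventh chords stack in thirds, so the letter names are C-E-G-B
Root: C#
Minor 3rd above C#: E
Perfect 5th above C#: G#
Minor 7th above C#: B
The 7th = B


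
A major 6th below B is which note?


Step by step:
A 6th spans 6 letter names, so from B we land on D
A major 6th = 9 semitones below B
Spell D at that pitch: D
= D


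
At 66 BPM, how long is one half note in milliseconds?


Reasoning:
One quarter-note beat = 60000 / BPM = 60000 / 66 ms
Half note = 2 × quarter note
Duration = 2 × 60000 / 66 = 120000 / 66
= 1818.2 ms


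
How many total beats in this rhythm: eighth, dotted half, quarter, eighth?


Solution.
Beat values:
  eighth = 0.5 beats
  dotted half = 3 beats
  quarter = 1 beat
  eighth = 0.5 beats
Sum = 0.5 + 3 + 1 + 0.5
= 5 beats


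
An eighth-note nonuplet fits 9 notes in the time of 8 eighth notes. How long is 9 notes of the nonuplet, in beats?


Nonuplet: 9 notes occupy the space of 8 eighth notes
Space = 8 × 1/2 = 4 beats
Each nonuplet note = 4 / 9 = 4/9 beats
9 notes = 9 × 4/9 = 4
= 4 beats


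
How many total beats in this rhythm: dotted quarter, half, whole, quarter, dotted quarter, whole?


Beat values:
  dotted quarter = 1.5 beats
  half = 2 beats
  whole = 4 beats
  quarter = 1 beat
  dotted quarter = 1.5 beats
  whole = 4 beats
Sum = 1.5 + 2 + 4 + 1 + 1.5 + 4
= 14 beats


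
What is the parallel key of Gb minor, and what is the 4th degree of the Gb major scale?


Step by step:
Parallel keys share the same tonic but differ in mode
Gb minor → parallel is Gb major
Gb major scale: Gb Ab Bb Cb Db Eb F
= Gb major; 4th degree = Cb


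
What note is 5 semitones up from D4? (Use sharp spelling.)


D4: chromatic position 2 in octave 4 → absolute = 4×12 + 2 = 50
Transpose up 5: 50 + 5 = 55
55 = 4×12 + 7 → G in octave 4
Result = G4


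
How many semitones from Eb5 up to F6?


Let's work it out.
Absolute semitone position = octave×12 + chromatic position
Eb5: 5×12 + 3 = 63
F6: 6×12 + 5 = 77
Difference = 77 - 63 = 14
= 14 semitones


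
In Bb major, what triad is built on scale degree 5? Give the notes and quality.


Working:
Bb major scale: Bb C D Eb F G A
Diatonic triad on degree 5 stacks scale notes 5, 7, 2: F A C
F→A = 4 semitones; F→C = 7 semitones → major triad
= F A C (major)


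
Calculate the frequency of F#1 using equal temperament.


f = 440 × 2^(n/12) where n = semitones from A4
F#1: -39 semitones from A4
f = 440 × 2^(-39/12)
f = 46.25 Hz


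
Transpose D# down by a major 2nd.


Step by step:
major 2nd: 2 letter names, 2 semitones
Letter: D - 1 → C
Pitch: D# - 2 semitones, spelled as a C → C#
= C#


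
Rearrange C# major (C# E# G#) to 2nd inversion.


Step by step:
Root position: C# E# G#
2nd inversion: move root and 3rd up an octave
Bass note: G#
Notes (bottom to top) = G# C# E#


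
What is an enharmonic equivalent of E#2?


Enharmonic notes sound the same pitch but are spelled with different letter names
E# and F name the same pitch class
= F2


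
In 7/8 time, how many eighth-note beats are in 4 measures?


Time signature 7/8: the bottom number 8 means the eighth note gets one count
The top number 7 means 7 eighth-note beats per measure
Total = 7 × 4 measures
= 28 eighth-note beats


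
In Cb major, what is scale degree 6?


Working:
Major scale pattern: W-W-H-W-W-W-H (2-2-1-2-2-2-1 semitones)
Starting from Cb:
  Cb + 2 semitones → Db
  Db + 2 semitones → Eb
  Eb + 1 semitone → Fb
  Fb + 2 semitones → Gb
  Gb + 2 semitones → Ab
  Ab + 2 semitones → Bb
  Bb + 1 semitone → Cb
Scale: Cb Db Eb Fb Gb Ab Bb
Degree 6 = Ab


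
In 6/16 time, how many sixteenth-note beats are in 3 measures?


Time signature 6/16: the bottom number 16 means the sixteenth note gets one count
The top number 6 means 6 sixteenth-note beats per measure
Total = 6 × 3 measures
= 18 sixteenth-note beats


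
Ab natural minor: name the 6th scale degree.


Step by step:
Natural minor scale pattern: W-H-W-W-H-W-W (2-1-2-2-1-2-2 semitones)
Starting from Ab:
  Ab + 2 semitones → Bb
  Bb + 1 semitone → Cb
  Cb + 2 semitones → Db
  Db + 2 semitones → Eb
  Eb + 1 semitone → Fb
  Fb + 2 semitones → Gb
  Gb + 2 semitones → Ab
Scale: Ab Bb Cb Db Eb Fb Gb
Degree 6 = Fb


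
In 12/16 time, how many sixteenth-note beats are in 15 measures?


Let's work it out.
Time signature 12/16: the bottom number 16 means the sixteenth note gets one count
The top number 12 means 12 sixteenth-note beats per measure
Total = 12 × 15 measures
= 180 sixteenth-note beats


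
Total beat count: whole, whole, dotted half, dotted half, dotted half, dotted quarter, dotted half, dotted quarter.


Step by step:
Beat values:
  whole = 4 beats
  whole = 4 beats
  dotted half = 3 beats
  dotted half = 3 beats
  dotted half = 3 beats
  dotted quarter = 1.5 beats
  dotted half = 3 beats
  dotted quarter = 1.5 beats
Sum = 4 + 4 + 3 + 3 + 3 + 1.5 + 3 + 1.5
= 23 beats


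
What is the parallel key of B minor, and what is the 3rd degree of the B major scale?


Working:
Parallel keys share the same tonic but differ in mode
B minor → parallel is B major
B major scale: B C# D# E F# G# A#
= B major; 3rd degree = D#


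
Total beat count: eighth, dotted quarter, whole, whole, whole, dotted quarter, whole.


Beat values:
  eighth = 0.5 beats
  dotted quarter = 1.5 beats
  whole = 4 beats
  whole = 4 beats
  whole = 4 beats
  dotted quarter = 1.5 beats
  whole = 4 beats
Sum = 0.5 + 1.5 + 4 + 4 + 4 + 1.5 + 4
= 19.5 beats


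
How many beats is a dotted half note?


Solution.
Base half note = 2 beats
Dot 1 adds half the previous value: +1
One dotted half = 2 + 1 = 3
= 3 beats


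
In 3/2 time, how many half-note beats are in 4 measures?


Solution.
Time signature 3/2: the bottom number 2 means the half note gets one count
The top number 3 means 3 half-note beats per measure
Total = 3 × 4 measures
= 12 half-note beats


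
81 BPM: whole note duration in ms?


One quarter-note beat = 60000 / BPM = 60000 / 81 ms
Whole note = 4 × quarter note
Duration = 4 × 60000 / 81 = 240000 / 81
= 2963.0 ms


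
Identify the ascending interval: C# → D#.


Let's work it out.
Letter names: C → D spans 2 letter names → a 2nd
Semitones: C# → D# = 2 half-steps
A 2nd of 2 semitones is a major 2nd
= major 2nd


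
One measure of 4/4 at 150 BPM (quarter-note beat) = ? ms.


Quarter-note beat duration = 60000 / 150 ms
Beats per measure (4/4) = 4
One measure = 4 × 60000 / 150 = 240000 / 150 ms
= 1600.0 ms


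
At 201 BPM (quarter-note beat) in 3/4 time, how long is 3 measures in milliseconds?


Solution.
Quarter-note beat duration = 60000 / 201 ms
Beats per measure (3/4) = 3
One measure = 3 × 60000 / 201 = 180000 / 201 ms
3 measures = 3 × 180000 / 201 = 540000 / 201
= 2686.6 ms


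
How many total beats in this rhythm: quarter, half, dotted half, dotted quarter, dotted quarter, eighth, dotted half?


Let's work it out.
Beat values:
  quarter = 1 beat
  half = 2 beats
  dotted half = 3 beats
  dotted quarter = 1.5 beats
  dotted quarter = 1.5 beats
  eighth = 0.5 beats
  dotted half = 3 beats
Sum = 1 + 2 + 3 + 1.5 + 1.5 + 0.5 + 3
= 12.5 beats


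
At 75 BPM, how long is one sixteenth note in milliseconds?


Reasoning:
One quarter-note beat = 60000 / BPM = 60000 / 75 ms
Sixteenth note = 1/4 × quarter note
Duration = 1/4 × 60000 / 75 = 15000 / 75
= 200.0 ms


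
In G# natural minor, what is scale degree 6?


Let's work it out.
Natural minor scale pattern: W-H-W-W-H-W-W (2-1-2-2-1-2-2 semitones)
Starting from G#:
  G# + 2 semitones → A#
  A# + 1 semitone → B
  B + 2 semitones → C#
  C# + 2 semitones → D#
  D# + 1 semitone → E
  E + 2 semitones → F#
  F# + 2 semitones → G#
Scale: G# A# B C# D# E F#
Degree 6 = E


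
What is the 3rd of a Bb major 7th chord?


Major 7th chord = root + major 3rd + perfect 5th + major 7th
Seventh chords stack in thirds, so the letter names are B-D-F-A
Root: Bb
Major 3rd above Bb: D
Perfect 5th above Bb: F
Major 7th above Bb: A
The 3rd = D


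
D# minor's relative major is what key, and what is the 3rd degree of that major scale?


Working:
The relative major shares the key signature and is a minor 3rd above the minor tonic
A minor 3rd above D# is F#
→ relative major of D# minor is F# major
F# major scale: F# G# A# B C# D# E#
= F# major; 3rd degree = A#


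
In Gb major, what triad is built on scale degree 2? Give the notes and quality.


Working:
Gb major scale: Gb Ab Bb Cb Db Eb F
Diatonic triad on degree 2 stacks scale notes 2, 4, 6: Ab Cb Eb
Ab→Cb = 3 semitones; Ab→Eb = 7 semitones → minor triad
= Ab Cb Eb (minor)


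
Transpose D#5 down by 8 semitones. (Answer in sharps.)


D#5: chromatic position 3 in octave 5 → absolute = 5×12 + 3 = 63
Transpose down 8: 63 - 8 = 55
55 = 4×12 + 7 → G in octave 4
Result = G4


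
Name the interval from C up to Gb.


Let's work it out.
Letter names: C → G spans 5 letter names → a 5th
Semitones: C → Gb = 6 half-steps
A 5th of 6 semitones is a diminished 5th
= diminished 5th


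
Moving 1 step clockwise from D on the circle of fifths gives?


Each clockwise step on the circle of fifths moves up a perfect 5th
From D: D → A
= A


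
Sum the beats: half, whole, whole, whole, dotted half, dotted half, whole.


Working:
Beat values:
  half = 2 beats
  whole = 4 beats
  whole = 4 beats
  whole = 4 beats
  dotted half = 3 beats
  dotted half = 3 beats
  whole = 4 beats
Sum = 2 + 4 + 4 + 4 + 3 + 3 + 4
= 24 beats


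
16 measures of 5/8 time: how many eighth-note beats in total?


Reasoning:
Time signature 5/8: the bottom number 8 means the eighth note gets one count
The top number 5 means 5 eighth-note beats per measure
Total = 5 × 16 measures
= 80 eighth-note beats
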